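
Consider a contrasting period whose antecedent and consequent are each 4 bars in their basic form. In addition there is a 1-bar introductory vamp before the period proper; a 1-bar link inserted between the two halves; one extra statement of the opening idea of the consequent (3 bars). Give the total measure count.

13 measures

Basic contrasting period: 4 + 4 = 8 bars.
8 (basic form) + 1 (introduction) + 1 (link) + 3 (extra statement) = 13.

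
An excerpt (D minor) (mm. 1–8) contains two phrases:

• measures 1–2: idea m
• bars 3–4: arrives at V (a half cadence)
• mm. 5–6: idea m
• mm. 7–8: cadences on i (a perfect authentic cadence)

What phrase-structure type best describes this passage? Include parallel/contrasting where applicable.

Phrase 1 ends with a half cadence (weaker) and phrase 2 with a perfect authentic cadence (stronger): antecedent + consequent = a period.
The two phrases open with the same material (m / m), so the period is parallel.

parallel period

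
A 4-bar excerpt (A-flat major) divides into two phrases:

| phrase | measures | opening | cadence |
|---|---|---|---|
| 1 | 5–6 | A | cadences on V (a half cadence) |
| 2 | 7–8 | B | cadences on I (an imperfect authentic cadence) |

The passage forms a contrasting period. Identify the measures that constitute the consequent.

measures 7–8

The antecedent is the phrase ending with the weaker cadence (half cadence, phrase 1) and the consequent the one ending more conclusively (imperfect authentic cadence, phrase 2); the consequent is mm. 7–8.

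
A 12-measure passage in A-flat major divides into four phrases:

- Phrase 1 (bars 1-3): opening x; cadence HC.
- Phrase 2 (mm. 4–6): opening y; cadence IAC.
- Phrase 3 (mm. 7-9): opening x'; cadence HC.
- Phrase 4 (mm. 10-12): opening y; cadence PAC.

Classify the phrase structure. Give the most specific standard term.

parallel double period

Four phrases in two halves: the first half (bars 1–6) ends with an imperfect authentic cadence, the second (mm. 7–12) with a perfect authentic cadence — a large antecedent–consequent pair, i.e. a double period.
Phrase 3 begins with the same material as phrase 1, making it parallel.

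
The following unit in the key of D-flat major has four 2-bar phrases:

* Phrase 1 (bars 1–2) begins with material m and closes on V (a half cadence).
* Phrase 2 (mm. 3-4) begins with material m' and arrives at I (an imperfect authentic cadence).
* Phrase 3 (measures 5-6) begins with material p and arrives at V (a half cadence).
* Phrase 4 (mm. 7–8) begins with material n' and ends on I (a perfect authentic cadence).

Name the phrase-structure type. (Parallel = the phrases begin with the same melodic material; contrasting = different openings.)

Four phrases in two halves: the first half (measures 1–4) ends with an imperfect authentic cadence, the second (measures 5-8) with a perfect authentic cadence — a large antecedent–consequent pair, i.e. a double period.
Phrase 3 begins with different material from phrase 1, making it contrasting.

contrasting double period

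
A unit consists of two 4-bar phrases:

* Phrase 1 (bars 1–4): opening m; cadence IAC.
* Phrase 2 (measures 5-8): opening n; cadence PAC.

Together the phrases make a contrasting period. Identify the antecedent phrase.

phrase 1

The phrase ending with the weaker cadence (imperfect authentic cadence) is the antecedent; the one ending more conclusively (perfect authentic cadence) is the consequent. The antecedent is phrase 1.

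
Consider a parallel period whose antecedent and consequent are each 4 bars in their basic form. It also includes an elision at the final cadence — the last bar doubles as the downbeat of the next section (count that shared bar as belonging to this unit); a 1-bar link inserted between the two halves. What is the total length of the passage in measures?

9 measures

Basic parallel period: 4 + 4 = 8 bars.
8 (basic form) + 1 (link) = 9.
The elision shares a bar with the next section but does not change this unit's count.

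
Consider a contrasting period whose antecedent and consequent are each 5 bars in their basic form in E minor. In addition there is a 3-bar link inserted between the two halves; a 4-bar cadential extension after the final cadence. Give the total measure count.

17 measures

Basic contrasting period: 5 + 5 = 10 bars.
10 (basic form) + 3 (link) + 4 (cadential extension) = 17.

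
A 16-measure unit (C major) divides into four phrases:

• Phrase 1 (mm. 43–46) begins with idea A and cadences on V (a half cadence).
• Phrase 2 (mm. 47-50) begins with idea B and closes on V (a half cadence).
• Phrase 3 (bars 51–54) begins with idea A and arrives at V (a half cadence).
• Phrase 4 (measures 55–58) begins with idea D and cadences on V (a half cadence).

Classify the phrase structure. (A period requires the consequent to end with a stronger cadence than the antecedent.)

Phrase 4 ends with a half cadence, no stronger than phrase 2's half cadence, so the four phrases do not form a double period; nor do phrases 3–4 duplicate 1–2, so it is not a repeated period. With no phrase reaching a conclusive cadence, the passage is a phrase group.

phrase group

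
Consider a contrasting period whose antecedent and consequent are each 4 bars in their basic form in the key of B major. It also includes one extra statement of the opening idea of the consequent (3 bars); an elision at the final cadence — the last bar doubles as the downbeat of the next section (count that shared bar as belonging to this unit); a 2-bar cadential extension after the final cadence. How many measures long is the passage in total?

Basic contrasting period: 4 + 4 = 8 bars.
8 (basic form) + 3 (extra statement) + 2 (cadential extension) = 13.
The elision shares a bar with the next section but does not change this unit's count.

13 measures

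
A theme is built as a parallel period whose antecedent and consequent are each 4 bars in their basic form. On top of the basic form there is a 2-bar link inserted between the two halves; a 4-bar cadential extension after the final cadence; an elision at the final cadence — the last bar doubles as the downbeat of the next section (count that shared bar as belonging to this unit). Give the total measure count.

Basic parallel period: 4 + 4 = 8 bars.
8 (basic form) + 2 (link) + 4 (cadential extension) = 14.
The elision shares a bar with the next section but does not change this unit's count.

14 measures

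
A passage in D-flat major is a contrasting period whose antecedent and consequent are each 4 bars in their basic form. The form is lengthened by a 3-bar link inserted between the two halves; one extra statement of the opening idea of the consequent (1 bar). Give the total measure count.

12 measures

Basic contrasting period: 4 + 4 = 8 bars.
8 (basic form) + 3 (link) + 1 (extra statement) = 12.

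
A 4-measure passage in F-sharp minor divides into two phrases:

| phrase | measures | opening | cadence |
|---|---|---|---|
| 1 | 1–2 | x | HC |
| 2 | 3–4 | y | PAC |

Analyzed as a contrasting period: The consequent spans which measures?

The antecedent is the phrase ending with the weaker cadence (half cadence, phrase 1) and the consequent the one ending more conclusively (perfect authentic cadence, phrase 2); the consequent is measures 3–4.

measures 3–4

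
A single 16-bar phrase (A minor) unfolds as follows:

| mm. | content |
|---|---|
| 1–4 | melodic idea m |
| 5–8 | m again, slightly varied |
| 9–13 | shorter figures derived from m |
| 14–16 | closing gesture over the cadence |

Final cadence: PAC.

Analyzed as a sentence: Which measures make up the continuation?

measures 9–16

After the presentation (measures 1–8), the continuation covers the fragmentation through the cadence: bars 9-16.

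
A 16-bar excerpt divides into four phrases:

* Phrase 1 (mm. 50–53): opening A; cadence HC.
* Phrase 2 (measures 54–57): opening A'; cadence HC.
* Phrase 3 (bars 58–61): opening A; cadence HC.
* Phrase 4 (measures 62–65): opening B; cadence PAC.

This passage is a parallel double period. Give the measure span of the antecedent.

In a double period the four phrases pair into a large antecedent (phrases 1–2, ending half cadence) and a large consequent (phrases 3–4, ending perfect authentic cadence). The antecedent spans bars 50-57.

measures 50–57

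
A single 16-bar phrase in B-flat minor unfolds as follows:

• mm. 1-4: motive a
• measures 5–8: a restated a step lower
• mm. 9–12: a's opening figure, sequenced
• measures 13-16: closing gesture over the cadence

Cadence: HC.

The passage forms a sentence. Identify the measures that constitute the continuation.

After the presentation (bars 1-8), the continuation covers the fragmentation through the cadence: measures 9-16.

measures 9–16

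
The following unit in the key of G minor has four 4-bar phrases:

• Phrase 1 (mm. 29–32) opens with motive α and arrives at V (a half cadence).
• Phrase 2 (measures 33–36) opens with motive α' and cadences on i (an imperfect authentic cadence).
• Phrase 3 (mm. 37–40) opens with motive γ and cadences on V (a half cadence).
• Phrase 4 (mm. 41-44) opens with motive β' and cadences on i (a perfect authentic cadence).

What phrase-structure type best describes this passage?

contrasting double period

Four phrases in two halves: the first half (measures 29–36) ends with an imperfect authentic cadence, the second (bars 37–44) with a perfect authentic cadence — a large antecedent–consequent pair, i.e. a double period.
Phrase 3 begins with different material from phrase 1, making it contrasting.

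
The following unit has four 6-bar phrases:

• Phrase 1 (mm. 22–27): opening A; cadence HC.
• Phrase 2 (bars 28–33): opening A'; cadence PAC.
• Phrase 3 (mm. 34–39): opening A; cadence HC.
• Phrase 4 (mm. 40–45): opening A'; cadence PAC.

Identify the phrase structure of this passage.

The cadence pattern HC–PAC–HC–PAC is weak–strong twice, and phrases 3–4 restate phrases 1–2: a period heard twice, not a double period (which would end weakly at phrase 2).

repeated period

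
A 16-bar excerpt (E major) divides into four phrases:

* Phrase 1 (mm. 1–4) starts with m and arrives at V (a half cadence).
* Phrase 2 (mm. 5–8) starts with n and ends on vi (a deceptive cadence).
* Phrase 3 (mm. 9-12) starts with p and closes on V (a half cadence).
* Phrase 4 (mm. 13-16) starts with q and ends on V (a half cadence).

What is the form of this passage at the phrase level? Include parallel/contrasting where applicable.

phrase group

Phrase 4 ends with a half cadence, no stronger than phrase 2's deceptive cadence, so the four phrases do not form a double period; nor do phrases 3–4 duplicate 1–2, so it is not a repeated period. With no phrase reaching a conclusive cadence, the passage is a phrase group.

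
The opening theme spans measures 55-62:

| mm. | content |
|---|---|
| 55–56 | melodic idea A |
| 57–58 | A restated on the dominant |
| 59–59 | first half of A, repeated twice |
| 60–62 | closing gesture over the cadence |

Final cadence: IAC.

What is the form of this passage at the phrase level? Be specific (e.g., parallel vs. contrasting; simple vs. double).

sentence

Basic idea (mm. 55–56) + its repetition (mm. 57-58) form the presentation; fragmentation and cadence (mm. 59-62) form the continuation — the 8-bar whole is a sentence.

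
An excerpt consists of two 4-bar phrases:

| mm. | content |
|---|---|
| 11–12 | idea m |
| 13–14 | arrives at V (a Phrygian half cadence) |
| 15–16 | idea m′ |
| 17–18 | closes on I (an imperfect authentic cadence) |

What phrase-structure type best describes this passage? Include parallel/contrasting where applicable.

Phrase 1 ends with a Phrygian half cadence (weaker) and phrase 2 with an imperfect authentic cadence (stronger): antecedent + consequent = a period.
The two phrases open with the same material (m / m′), so the period is parallel.

parallel period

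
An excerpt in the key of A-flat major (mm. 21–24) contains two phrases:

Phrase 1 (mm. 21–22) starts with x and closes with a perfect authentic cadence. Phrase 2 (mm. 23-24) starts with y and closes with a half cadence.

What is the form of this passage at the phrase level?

phrase group

The second phrase closes with a half cadence, which is not stronger than the first phrase's perfect authentic cadence; without a weak→strong cadential pair there is no antecedent–consequent relationship, so this is a phrase group rather than a period.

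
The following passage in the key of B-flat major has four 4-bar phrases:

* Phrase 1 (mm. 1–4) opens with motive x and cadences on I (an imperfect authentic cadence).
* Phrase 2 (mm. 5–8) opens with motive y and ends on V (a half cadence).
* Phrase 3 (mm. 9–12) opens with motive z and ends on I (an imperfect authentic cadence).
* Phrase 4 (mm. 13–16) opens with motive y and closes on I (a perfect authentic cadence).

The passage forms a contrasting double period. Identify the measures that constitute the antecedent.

In a double period the four phrases pair into a large antecedent (phrases 1–2, ending half cadence) and a large consequent (phrases 3–4, ending perfect authentic cadence). The antecedent spans measures 1–8.

measures 1–8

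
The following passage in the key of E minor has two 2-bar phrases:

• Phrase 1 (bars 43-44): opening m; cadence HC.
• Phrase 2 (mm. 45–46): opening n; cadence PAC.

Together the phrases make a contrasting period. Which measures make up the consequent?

The phrase ending with the weaker cadence (half cadence) is the antecedent; the one ending more conclusively (perfect authentic cadence) is the consequent. The consequent is measures 45–46.

measures 45–46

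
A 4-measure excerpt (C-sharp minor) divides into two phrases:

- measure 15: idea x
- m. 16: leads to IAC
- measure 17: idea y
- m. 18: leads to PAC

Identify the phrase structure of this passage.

Phrase 1 ends with an imperfect authentic cadence (weaker) and phrase 2 with a perfect authentic cadence (stronger): antecedent + consequent = a period.
The two phrases open with different material (x / y), so the period is contrasting.

contrasting period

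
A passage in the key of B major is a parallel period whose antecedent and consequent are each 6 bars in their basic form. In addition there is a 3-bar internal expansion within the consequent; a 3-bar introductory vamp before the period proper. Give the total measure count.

18 measures

Basic parallel period: 6 + 6 = 12 bars.
12 (basic form) + 3 (internal expansion) + 3 (introduction) = 18.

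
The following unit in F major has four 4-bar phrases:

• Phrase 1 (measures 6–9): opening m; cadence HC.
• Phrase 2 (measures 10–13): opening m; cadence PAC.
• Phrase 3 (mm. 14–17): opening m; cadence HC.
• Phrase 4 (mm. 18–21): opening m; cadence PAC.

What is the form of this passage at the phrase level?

repeated period

The cadence pattern HC–PAC–HC–PAC is weak–strong twice, and phrases 3–4 restate phrases 1–2: a period heard twice, not a double period (which would end weakly at phrase 2).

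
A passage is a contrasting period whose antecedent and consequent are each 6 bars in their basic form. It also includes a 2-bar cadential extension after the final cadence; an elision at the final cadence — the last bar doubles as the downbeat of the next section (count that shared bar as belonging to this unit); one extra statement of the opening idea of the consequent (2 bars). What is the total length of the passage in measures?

Basic contrasting period: 6 + 6 = 12 bars.
12 (basic form) + 2 (cadential extension) + 2 (extra statement) = 16.
The elision shares a bar with the next section but does not change this unit's count.

16 measures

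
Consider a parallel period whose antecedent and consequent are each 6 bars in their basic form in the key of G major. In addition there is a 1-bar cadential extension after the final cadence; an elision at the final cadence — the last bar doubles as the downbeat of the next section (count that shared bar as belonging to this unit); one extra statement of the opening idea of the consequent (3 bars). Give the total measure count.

Basic parallel period: 6 + 6 = 12 bars.
12 (basic form) + 1 (cadential extension) + 3 (extra statement) = 16.
The elision shares a bar with the next section but does not change this unit's count.

16 measures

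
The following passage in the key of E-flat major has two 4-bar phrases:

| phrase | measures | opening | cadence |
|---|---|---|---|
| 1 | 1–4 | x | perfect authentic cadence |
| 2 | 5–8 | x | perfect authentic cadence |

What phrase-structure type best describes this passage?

Both phrases have the same opening (x) and the same cadence (perfect authentic cadence): the second is a restatement, not a consequent, so this is a repeated phrase rather than a period.

repeated phrase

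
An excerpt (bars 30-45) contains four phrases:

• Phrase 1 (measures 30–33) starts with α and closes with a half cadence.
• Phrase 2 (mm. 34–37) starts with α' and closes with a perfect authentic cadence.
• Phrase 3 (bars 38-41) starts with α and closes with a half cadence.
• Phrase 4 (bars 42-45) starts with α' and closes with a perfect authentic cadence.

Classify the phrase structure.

repeated period

The cadence pattern HC–PAC–HC–PAC is weak–strong twice, and phrases 3–4 restate phrases 1–2: a period heard twice, not a double period (which would end weakly at phrase 2).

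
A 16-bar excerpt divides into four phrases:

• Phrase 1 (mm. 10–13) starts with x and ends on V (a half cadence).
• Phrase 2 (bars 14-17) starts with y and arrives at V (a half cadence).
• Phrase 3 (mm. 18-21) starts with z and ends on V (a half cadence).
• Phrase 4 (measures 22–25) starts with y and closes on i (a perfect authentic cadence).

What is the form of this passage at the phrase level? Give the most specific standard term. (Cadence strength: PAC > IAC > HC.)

contrasting double period

Four phrases in two halves: the first half (measures 10-17) ends with a half cadence, the second (measures 18–25) with a perfect authentic cadence — a large antecedent–consequent pair, i.e. a double period.
Phrase 3 begins with different material from phrase 1, making it contrasting.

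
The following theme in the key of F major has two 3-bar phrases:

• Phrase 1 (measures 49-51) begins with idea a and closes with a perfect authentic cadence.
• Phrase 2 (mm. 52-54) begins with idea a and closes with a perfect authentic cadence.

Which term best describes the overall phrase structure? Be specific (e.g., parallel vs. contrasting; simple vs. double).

Both phrases have the same opening (a) and the same cadence (perfect authentic cadence): the second is a restatement, not a consequent, so this is a repeated phrase rather than a period.

repeated phrase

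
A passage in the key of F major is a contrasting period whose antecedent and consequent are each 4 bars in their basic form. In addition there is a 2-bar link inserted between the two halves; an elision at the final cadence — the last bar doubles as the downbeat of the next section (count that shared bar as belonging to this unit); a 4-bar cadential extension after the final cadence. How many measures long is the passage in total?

Basic contrasting period: 4 + 4 = 8 bars.
8 (basic form) + 2 (link) + 4 (cadential extension) = 14.
The elision shares a bar with the next section but does not change this unit's count.

14 measures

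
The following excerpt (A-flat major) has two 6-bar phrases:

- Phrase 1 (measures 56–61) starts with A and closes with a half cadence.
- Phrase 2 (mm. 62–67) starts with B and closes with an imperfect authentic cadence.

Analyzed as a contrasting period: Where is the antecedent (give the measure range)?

measures 56–61

The antecedent is the phrase ending with the weaker cadence (half cadence, phrase 1) and the consequent the one ending more conclusively (imperfect authentic cadence, phrase 2); the antecedent is measures 56–61.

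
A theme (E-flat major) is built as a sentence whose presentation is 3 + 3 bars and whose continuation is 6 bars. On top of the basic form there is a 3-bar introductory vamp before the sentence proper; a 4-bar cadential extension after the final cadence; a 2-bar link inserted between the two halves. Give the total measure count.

Basic sentence: 3 + 3 + 6 = 12 bars.
12 (basic form) + 3 (introduction) + 4 (cadential extension) + 2 (link) = 21.

21 measures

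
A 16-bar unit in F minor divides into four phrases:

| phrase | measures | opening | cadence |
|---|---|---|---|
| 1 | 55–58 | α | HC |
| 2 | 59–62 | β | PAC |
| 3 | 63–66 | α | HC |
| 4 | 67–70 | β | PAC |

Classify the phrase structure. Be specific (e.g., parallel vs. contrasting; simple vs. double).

The cadence pattern HC–PAC–HC–PAC is weak–strong twice, and phrases 3–4 restate phrases 1–2: a period heard twice, not a double period (which would end weakly at phrase 2).

repeated period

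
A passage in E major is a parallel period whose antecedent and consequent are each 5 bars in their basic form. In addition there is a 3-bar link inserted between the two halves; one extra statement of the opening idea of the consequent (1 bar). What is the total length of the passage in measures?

Basic parallel period: 5 + 5 = 10 bars.
10 (basic form) + 3 (link) + 1 (extra statement) = 14.

14 measures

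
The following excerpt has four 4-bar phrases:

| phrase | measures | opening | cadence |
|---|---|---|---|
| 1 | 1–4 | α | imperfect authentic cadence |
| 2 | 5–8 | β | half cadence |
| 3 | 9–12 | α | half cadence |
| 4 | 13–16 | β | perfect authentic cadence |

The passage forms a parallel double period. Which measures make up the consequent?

In a double period the first pair of phrases (ending half cadence) is the large antecedent and the second pair (ending perfect authentic cadence) is the large consequent; the consequent is measures 9–16.

measures 9–16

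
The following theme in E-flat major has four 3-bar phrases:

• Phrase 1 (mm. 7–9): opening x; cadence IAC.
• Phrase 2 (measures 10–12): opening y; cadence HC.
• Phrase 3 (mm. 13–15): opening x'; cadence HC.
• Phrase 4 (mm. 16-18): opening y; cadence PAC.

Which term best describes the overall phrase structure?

Four phrases in two halves: the first half (bars 7-12) ends with a half cadence, the second (bars 13–18) with a perfect authentic cadence — a large antecedent–consequent pair, i.e. a double period.
Phrase 3 begins with the same material as phrase 1, making it parallel.

parallel double period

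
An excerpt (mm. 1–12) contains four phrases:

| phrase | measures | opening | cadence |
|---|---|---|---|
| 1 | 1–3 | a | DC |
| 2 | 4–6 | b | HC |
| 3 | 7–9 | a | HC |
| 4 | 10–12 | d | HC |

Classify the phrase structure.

phrase group

Phrase 4 ends with a half cadence, no stronger than phrase 2's half cadence, so the four phrases do not form a double period; nor do phrases 3–4 duplicate 1–2, so it is not a repeated period. With no phrase reaching a conclusive cadence, the passage is a phrase group.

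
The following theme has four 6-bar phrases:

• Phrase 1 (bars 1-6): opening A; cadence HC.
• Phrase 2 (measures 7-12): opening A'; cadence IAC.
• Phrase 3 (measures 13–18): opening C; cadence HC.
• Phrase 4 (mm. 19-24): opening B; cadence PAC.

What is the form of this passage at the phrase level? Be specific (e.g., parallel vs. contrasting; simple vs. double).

contrasting double period

Four phrases in two halves: the first half (measures 1–12) ends with an imperfect authentic cadence, the second (mm. 13-24) with a perfect authentic cadence — a large antecedent–consequent pair, i.e. a double period.
Phrase 3 begins with different material from phrase 1, making it contrasting.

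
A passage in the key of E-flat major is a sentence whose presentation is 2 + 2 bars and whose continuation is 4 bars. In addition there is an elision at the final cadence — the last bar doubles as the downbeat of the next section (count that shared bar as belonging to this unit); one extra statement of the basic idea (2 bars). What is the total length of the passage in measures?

Basic sentence: 2 + 2 + 4 = 8 bars.
8 (basic form) + 2 (extra statement) = 10.
The elision shares a bar with the next section but does not change this unit's count.

10 measures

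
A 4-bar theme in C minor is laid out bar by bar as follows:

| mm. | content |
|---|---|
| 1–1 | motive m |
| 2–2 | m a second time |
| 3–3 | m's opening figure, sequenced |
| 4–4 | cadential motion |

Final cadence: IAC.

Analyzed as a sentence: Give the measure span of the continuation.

measures 3–4

After the presentation (bars 1–2), the continuation covers the fragmentation through the cadence: mm. 3–4.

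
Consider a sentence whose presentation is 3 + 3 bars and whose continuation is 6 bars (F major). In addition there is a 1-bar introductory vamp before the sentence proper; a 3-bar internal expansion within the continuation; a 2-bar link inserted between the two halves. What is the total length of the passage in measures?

18 measures

Basic sentence: 3 + 3 + 6 = 12 bars.
12 (basic form) + 1 (introduction) + 3 (internal expansion) + 2 (link) = 18.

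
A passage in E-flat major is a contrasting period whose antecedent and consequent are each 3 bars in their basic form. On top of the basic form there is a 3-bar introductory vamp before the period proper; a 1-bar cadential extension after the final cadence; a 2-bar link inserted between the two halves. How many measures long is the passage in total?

12 measures

Basic contrasting period: 3 + 3 = 6 bars.
6 (basic form) + 3 (introduction) + 1 (cadential extension) + 2 (link) = 12.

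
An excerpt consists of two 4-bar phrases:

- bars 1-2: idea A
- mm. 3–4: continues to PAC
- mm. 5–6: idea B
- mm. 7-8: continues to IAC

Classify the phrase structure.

The second phrase closes with an imperfect authentic cadence, which is not stronger than the first phrase's perfect authentic cadence; without a weak→strong cadential pair there is no antecedent–consequent relationship, so this is a phrase group rather than a period.

phrase group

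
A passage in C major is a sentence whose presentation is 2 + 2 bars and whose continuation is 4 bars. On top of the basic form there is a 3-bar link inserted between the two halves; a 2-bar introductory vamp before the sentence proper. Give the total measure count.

13 measures

Basic sentence: 2 + 2 + 4 = 8 bars.
8 (basic form) + 3 (link) + 2 (introduction) = 13.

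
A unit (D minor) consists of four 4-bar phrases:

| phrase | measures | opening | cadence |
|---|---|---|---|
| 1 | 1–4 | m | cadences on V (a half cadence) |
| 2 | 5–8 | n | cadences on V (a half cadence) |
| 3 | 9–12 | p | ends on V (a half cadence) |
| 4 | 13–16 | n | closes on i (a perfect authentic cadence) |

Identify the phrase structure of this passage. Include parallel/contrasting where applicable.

contrasting double period

Four phrases in two halves: the first half (bars 1–8) ends with a half cadence, the second (measures 9–16) with a perfect authentic cadence — a large antecedent–consequent pair, i.e. a double period.
Phrase 3 begins with different material from phrase 1, making it contrasting.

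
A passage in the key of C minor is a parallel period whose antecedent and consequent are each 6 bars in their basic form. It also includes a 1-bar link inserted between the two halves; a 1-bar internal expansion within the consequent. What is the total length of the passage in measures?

Basic parallel period: 6 + 6 = 12 bars.
12 (basic form) + 1 (link) + 1 (internal expansion) = 14.

14 measures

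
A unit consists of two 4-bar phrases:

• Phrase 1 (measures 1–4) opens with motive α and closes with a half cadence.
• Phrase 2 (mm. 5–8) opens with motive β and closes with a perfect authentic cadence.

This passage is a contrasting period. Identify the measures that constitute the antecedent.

The antecedent is the phrase ending with the weaker cadence (half cadence, phrase 1) and the consequent the one ending more conclusively (perfect authentic cadence, phrase 2); the antecedent is mm. 1-4.

measures 1–4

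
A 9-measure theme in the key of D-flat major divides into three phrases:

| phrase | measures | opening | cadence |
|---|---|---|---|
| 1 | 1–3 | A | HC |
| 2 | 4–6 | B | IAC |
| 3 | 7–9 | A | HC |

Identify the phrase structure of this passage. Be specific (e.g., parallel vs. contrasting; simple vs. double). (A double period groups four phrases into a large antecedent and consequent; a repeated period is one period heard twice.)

phrase group

The final phrase closes with a half cadence, which is not stronger than the preceding imperfect authentic cadence; the 3 phrases lack an overall antecedent–consequent design and so form a phrase group.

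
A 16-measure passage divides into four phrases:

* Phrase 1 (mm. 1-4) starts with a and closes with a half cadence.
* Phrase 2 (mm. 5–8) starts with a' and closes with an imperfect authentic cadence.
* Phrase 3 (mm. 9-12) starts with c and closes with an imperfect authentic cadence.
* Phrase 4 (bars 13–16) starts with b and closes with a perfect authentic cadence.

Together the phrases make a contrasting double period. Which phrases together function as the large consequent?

In a double period the first pair of phrases (ending imperfect authentic cadence) is the large antecedent and the second pair (ending perfect authentic cadence) is the large consequent; the consequent is phrases 3 and 4.

phrases 3 and 4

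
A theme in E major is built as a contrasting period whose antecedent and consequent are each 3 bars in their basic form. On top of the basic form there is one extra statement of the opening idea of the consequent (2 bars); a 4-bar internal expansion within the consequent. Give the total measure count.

12 measures

Basic contrasting period: 3 + 3 = 6 bars.
6 (basic form) + 2 (extra statement) + 4 (internal expansion) = 12.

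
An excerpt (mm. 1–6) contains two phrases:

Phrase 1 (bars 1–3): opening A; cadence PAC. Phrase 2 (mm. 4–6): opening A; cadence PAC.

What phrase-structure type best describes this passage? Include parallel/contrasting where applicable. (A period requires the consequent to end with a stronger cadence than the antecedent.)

repeated phrase

Both phrases have the same opening (A) and the same cadence (perfect authentic cadence): the second is a restatement, not a consequent, so this is a repeated phrase rather than a period.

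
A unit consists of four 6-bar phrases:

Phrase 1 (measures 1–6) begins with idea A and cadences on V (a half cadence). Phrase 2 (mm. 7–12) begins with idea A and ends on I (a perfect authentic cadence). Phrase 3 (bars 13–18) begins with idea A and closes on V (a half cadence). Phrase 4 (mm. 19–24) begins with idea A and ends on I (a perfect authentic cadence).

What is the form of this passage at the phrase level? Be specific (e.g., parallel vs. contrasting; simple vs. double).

repeated period

The cadence pattern HC–PAC–HC–PAC is weak–strong twice, and phrases 3–4 restate phrases 1–2: a period heard twice, not a double period (which would end weakly at phrase 2).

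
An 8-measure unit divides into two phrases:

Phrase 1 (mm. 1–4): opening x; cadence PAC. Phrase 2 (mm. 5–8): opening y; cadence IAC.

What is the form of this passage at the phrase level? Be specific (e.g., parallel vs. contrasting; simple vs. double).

The second phrase closes with an imperfect authentic cadence, which is not stronger than the first phrase's perfect authentic cadence; without a weak→strong cadential pair there is no antecedent–consequent relationship, so this is a phrase group rather than a period.

phrase group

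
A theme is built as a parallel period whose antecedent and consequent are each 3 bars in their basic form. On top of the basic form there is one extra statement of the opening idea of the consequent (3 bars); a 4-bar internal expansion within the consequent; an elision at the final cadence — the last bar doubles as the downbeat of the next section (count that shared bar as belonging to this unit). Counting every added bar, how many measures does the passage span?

13 measures

Basic parallel period: 3 + 3 = 6 bars.
6 (basic form) + 3 (extra statement) + 4 (internal expansion) = 13.
The elision shares a bar with the next section but does not change this unit's count.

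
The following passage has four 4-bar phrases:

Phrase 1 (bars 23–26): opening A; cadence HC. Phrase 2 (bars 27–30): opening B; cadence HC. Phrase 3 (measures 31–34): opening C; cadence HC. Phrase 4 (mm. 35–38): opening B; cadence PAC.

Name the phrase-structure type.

Four phrases in two halves: the first half (mm. 23–30) ends with a half cadence, the second (mm. 31–38) with a perfect authentic cadence — a large antecedent–consequent pair, i.e. a double period.
Phrase 3 begins with different material from phrase 1, making it contrasting.

contrasting double period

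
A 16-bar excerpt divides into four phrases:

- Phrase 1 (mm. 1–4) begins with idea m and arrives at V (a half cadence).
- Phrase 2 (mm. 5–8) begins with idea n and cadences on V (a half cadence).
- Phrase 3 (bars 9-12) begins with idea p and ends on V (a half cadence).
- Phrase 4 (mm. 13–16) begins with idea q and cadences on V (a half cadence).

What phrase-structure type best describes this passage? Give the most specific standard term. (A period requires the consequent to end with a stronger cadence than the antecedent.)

Phrase 4 ends with a half cadence, no stronger than phrase 2's half cadence, so the four phrases do not form a double period; nor do phrases 3–4 duplicate 1–2, so it is not a repeated period. With no phrase reaching a conclusive cadence, the passage is a phrase group.

phrase group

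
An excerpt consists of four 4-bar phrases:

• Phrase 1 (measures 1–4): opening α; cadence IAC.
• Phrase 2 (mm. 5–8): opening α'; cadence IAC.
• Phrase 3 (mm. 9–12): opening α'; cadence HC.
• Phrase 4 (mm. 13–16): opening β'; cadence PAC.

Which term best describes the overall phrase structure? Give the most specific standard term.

Four phrases in two halves: the first half (mm. 1–8) ends with an imperfect authentic cadence, the second (measures 9–16) with a perfect authentic cadence — a large antecedent–consequent pair, i.e. a double period.
Phrase 3 begins with the same material as phrase 1, making it parallel.

parallel double period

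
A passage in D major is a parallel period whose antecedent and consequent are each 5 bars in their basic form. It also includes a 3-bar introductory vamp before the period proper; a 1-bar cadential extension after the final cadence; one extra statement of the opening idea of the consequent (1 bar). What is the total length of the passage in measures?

Basic parallel period: 5 + 5 = 10 bars.
10 (basic form) + 3 (introduction) + 1 (cadential extension) + 1 (extra statement) = 15.

15 measures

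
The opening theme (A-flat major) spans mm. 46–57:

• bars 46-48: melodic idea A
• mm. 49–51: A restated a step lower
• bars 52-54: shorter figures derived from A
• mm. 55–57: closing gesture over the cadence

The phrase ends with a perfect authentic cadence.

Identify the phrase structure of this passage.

sentence

Basic idea (mm. 46-48) + its repetition (measures 49–51) form the presentation; fragmentation and cadence (mm. 52–57) form the continuation — the 12-bar whole is a sentence.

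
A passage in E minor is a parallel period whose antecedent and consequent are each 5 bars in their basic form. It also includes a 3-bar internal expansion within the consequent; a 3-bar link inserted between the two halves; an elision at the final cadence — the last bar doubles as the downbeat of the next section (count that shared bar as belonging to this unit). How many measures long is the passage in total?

16 measures

Basic parallel period: 5 + 5 = 10 bars.
10 (basic form) + 3 (internal expansion) + 3 (link) = 16.
The elision shares a bar with the next section but does not change this unit's count.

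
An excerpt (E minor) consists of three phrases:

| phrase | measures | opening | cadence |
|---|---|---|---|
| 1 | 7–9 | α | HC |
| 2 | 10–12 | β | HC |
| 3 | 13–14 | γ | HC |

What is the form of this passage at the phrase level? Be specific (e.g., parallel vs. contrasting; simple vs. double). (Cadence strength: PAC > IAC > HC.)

phrase group

The final phrase closes with a half cadence, which is not stronger than the preceding half cadence; the 3 phrases lack an overall antecedent–consequent design and so form a phrase group.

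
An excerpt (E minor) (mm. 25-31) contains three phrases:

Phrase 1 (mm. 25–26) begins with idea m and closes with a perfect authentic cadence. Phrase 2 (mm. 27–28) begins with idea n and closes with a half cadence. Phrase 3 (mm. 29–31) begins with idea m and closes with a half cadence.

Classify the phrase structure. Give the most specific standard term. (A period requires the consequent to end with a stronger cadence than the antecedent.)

phrase group

The final phrase closes with a half cadence, which is not stronger than the preceding half cadence; the 3 phrases lack an overall antecedent–consequent design and so form a phrase group.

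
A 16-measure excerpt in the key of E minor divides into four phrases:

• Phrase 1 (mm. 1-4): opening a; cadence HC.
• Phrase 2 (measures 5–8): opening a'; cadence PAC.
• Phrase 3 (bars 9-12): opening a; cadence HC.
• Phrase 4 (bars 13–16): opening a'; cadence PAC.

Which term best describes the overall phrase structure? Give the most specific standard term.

The cadence pattern HC–PAC–HC–PAC is weak–strong twice, and phrases 3–4 restate phrases 1–2: a period heard twice, not a double period (which would end weakly at phrase 2).

repeated period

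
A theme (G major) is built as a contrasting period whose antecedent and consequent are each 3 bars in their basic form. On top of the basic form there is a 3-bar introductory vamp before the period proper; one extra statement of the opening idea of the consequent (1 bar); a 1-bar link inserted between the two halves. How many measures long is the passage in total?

Basic contrasting period: 3 + 3 = 6 bars.
6 (basic form) + 3 (introduction) + 1 (extra statement) + 1 (link) = 11.

11 measures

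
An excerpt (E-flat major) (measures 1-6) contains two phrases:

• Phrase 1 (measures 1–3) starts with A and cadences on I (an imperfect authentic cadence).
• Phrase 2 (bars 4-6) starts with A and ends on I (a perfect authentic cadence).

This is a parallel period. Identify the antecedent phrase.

The phrase ending with the weaker cadence (imperfect authentic cadence) is the antecedent; the one ending more conclusively (perfect authentic cadence) is the consequent. The antecedent is phrase 1.

phrase 1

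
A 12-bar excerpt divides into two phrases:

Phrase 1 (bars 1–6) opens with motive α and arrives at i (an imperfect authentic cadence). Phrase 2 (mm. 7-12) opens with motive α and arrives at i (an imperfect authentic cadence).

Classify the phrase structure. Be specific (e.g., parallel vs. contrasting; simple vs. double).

Both phrases have the same opening (α) and the same cadence (imperfect authentic cadence): the second is a restatement, not a consequent, so this is a repeated phrase rather than a period.

repeated phrase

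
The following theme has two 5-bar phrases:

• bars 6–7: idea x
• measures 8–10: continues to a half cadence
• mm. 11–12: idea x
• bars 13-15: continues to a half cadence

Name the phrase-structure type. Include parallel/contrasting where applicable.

Both phrases have the same opening (x) and the same cadence (half cadence): the second is a restatement, not a consequent, so this is a repeated phrase rather than a period.

repeated phrase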